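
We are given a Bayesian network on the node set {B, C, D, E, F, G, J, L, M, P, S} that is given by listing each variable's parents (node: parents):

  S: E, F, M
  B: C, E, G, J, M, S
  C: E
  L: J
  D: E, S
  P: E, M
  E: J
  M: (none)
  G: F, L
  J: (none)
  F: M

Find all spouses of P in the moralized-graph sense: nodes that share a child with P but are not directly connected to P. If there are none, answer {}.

P has no children, so it has no co-parents. The set is empty.

{}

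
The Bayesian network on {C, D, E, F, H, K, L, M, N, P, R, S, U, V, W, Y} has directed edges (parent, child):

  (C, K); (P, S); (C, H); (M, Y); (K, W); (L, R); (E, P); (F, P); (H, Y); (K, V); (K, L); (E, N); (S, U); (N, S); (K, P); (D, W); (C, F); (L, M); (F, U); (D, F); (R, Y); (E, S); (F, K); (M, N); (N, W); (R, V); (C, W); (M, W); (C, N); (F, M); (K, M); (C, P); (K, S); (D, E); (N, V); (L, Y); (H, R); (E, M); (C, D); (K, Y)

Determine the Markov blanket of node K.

A node's Markov blanket = Pa ∪ Ch ∪ (parents of Ch other than the node itself).
K's parents: C, F.
K has children L, M, P, S, V, W, Y.
Parents of each child, excluding K:
  L: no additional parents.
  M's other parents are E, F, L.
  P's other parents are C, E, F.
  parents(S) \ {K} = {E, N, P}.
  V also has parents N, R.
  parents(W) \ {K} = {C, D, M, N}.
  parents(Y) \ {K} = {H, L, M, R}.
MB(K) = {C, D, E, F, H, L, M, N, P, R, S, V, W, Y}.

{C, D, E, F, H, L, M, N, P, R, S, V, W, Y}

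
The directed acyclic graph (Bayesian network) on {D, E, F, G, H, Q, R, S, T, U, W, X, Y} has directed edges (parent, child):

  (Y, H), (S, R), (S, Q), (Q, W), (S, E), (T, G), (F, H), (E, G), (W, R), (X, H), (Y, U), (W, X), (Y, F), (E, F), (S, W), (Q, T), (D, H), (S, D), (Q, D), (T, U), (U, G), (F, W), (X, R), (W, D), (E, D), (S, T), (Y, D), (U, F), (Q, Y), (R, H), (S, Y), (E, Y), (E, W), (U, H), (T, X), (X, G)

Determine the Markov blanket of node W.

{D, E, F, Q, R, S, T, X, Y}

Parents of W: E, F, Q, S.
W has children D, R, X.
Other parents of W's children:
  parents(X) \ {W} = {T}.
  parents(R) \ {W} = {S, X}.
  D's other parents are E, Q, S, Y.
MB(W) = {D, E, F, Q, R, S, T, X, Y}.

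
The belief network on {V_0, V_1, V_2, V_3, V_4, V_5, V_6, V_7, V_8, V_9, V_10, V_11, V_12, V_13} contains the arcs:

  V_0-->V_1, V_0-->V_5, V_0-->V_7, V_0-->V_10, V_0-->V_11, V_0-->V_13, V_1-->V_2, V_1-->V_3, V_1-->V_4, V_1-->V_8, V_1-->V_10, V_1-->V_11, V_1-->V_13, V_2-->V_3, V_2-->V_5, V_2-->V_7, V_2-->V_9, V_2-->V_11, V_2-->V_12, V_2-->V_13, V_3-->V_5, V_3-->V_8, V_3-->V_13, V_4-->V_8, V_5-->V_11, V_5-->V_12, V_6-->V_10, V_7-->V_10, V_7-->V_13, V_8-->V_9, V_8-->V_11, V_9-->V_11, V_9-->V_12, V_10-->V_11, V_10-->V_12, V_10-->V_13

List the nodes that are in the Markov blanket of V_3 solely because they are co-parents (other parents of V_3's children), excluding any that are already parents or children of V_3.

{V_0, V_4, V_7, V_10}

Children of V_3: V_5, V_8, V_13.
  V_5: V_0, V_2
  V_8: V_1, V_4
  V_13: V_0, V_1, V_2, V_7, V_10
Excluding nodes already adjacent to V_3 (V_1, V_2, V_5, V_8, V_13), the co-parent-only contribution is {V_0, V_4, V_7, V_10}.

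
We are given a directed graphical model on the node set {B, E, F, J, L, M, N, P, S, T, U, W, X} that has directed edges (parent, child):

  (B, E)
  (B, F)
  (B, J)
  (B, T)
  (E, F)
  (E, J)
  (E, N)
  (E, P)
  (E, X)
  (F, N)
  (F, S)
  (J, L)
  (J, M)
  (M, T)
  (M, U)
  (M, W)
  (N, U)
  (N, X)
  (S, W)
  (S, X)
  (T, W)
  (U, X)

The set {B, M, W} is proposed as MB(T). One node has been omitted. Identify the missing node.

S

Children of T: W.
Pa(T) = {B, M}.
Co-parents of T (other parents of its children):
  parents(W) \ {T} = {M, S}.
MB(T) = {B, M, S, W}.
Comparing with the claimed set, S is missing.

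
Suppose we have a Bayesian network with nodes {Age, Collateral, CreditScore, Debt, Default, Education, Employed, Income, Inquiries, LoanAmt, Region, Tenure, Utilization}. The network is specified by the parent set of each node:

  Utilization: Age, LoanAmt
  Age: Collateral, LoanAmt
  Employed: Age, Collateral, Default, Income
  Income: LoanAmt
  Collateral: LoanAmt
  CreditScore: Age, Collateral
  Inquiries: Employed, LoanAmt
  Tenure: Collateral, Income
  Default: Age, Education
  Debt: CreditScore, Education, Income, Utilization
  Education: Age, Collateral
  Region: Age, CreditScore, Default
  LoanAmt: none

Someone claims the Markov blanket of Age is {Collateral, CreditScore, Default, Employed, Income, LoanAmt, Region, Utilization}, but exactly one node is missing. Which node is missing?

Recall MB(v) = parents ∪ children ∪ spouses, where spouses are the other parents of v's children.
Age has parents Collateral, LoanAmt.
Ch(Age) = {CreditScore, Default, Education, Employed, Region, Utilization}.
Co-parents of Age (other parents of its children):
  Education's other parent is Collateral.
  parents(Default) \ {Age} = {Education}.
  CreditScore also has parent Collateral.
  parents(Utilization) \ {Age} = {LoanAmt}.
  parents(Employed) \ {Age} = {Collateral, Default, Income}.
  parents(Region) \ {Age} = {CreditScore, Default}.
MB(Age) = {Collateral, CreditScore, Default, Education, Employed, Income, LoanAmt, Region, Utilization}.
Comparing with the claimed set, Education is missing.

Education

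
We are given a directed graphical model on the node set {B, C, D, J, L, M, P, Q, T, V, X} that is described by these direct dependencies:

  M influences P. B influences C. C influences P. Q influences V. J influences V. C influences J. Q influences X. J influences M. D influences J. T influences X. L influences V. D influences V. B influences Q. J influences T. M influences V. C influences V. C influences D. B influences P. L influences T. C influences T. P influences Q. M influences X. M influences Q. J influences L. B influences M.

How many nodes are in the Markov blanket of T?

6

A node's Markov blanket = Pa ∪ Ch ∪ (parents of Ch other than the node itself).
Pa(T) = {C, J, L}.
T has child X.
For each child, the remaining parents (spouses of T):
  parents(X) \ {T} = {M, Q}.
MB(T) = {C, J, L, M, Q, X}, which has 6 nodes.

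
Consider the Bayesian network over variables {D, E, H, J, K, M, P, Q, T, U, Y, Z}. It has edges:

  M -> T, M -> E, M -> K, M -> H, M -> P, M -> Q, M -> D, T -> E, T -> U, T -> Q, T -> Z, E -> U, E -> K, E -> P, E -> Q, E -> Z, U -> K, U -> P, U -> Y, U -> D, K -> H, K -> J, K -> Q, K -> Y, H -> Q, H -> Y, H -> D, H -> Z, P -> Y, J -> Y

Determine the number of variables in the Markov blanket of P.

7

By definition, MB(P) is built from P's parents, P's children, and the co-parents of P.
Parents of P: E, M, U.
Ch(P) = {Y}.
Parents of each child, excluding P:
  Y also has parents H, J, K, U.
MB(P) = {E, H, J, K, M, U, Y}, which has 7 nodes.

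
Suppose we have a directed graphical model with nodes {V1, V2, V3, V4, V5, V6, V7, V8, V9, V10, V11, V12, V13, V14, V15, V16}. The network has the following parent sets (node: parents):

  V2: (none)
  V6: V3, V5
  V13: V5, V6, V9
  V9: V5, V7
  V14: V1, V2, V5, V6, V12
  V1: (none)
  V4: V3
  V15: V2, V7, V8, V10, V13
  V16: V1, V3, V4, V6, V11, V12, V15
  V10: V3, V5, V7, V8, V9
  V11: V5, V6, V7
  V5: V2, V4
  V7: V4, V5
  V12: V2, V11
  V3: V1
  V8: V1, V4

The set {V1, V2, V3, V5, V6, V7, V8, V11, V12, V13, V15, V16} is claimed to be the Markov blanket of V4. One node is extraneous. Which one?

V13

Recall MB(v) = parents ∪ children ∪ spouses, where spouses are the other parents of v's children.
Parents of V4: V3.
Ch(V4) = {V5, V7, V8, V16}.
Other parents of V4's children:
  parents(V5) \ {V4} = {V2}.
  V7 also has parent V5.
  V8 also has parent V1.
  parents(V16) \ {V4} = {V1, V3, V6, V11, V12, V15}.
MB(V4) = {V1, V2, V3, V5, V6, V7, V8, V11, V12, V15, V16}.
V13 is neither a parent, child, nor co-parent of V4, so it does not belong.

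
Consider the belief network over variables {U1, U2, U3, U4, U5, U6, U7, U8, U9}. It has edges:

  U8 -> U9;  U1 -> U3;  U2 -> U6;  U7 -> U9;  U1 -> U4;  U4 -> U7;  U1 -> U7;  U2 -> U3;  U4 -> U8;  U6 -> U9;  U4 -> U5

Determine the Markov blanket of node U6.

{U2, U7, U8, U9}

U6's children: U9.
U6's parents: U2.
For each child, the remaining parents (spouses of U6):
  U9 also has parents U7, U8.
Union: {U2} ∪ {U9} ∪ {U7, U8} = {U2, U7, U8, U9}.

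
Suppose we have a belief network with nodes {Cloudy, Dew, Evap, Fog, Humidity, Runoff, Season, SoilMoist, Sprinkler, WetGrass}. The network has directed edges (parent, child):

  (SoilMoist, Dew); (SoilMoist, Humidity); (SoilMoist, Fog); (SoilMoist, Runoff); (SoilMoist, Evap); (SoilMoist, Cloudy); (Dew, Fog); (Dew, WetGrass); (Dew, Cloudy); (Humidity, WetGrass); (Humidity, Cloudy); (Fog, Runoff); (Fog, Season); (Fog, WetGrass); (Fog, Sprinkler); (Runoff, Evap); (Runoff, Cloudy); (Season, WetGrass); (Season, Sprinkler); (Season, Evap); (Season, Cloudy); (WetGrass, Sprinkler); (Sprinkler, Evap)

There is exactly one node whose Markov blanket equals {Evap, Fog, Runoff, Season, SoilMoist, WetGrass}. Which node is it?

The target node must have every member of {Evap, Fog, Runoff, Season, SoilMoist, WetGrass} as a parent, child, or co-parent, and no others.
Parents of Sprinkler: Fog, Season, WetGrass; children: Evap; co-parents: Runoff, Season, SoilMoist.
These exactly cover the given set, so the node is Sprinkler.

Sprinkler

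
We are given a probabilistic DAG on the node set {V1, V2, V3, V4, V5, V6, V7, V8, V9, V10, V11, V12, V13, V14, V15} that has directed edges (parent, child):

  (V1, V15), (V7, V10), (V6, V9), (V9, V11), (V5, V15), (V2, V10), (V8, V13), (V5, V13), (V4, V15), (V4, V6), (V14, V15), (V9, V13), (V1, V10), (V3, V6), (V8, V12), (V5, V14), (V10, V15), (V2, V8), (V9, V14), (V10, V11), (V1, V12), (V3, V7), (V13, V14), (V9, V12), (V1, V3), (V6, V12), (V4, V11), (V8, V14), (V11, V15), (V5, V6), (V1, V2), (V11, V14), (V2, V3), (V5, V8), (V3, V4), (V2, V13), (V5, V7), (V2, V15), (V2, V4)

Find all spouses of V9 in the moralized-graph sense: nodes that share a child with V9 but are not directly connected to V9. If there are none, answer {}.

{V1, V2, V4, V5, V8, V10}

Children of V9: V11, V12, V13, V14.
  V11: V4, V10
  V12: V1, V6, V8
  V13: V2, V5, V8
  V14: V5, V8, V11, V13
Excluding nodes already adjacent to V9 (V6, V11, V12, V13, V14), the co-parent-only contribution is {V1, V2, V4, V5, V8, V10}.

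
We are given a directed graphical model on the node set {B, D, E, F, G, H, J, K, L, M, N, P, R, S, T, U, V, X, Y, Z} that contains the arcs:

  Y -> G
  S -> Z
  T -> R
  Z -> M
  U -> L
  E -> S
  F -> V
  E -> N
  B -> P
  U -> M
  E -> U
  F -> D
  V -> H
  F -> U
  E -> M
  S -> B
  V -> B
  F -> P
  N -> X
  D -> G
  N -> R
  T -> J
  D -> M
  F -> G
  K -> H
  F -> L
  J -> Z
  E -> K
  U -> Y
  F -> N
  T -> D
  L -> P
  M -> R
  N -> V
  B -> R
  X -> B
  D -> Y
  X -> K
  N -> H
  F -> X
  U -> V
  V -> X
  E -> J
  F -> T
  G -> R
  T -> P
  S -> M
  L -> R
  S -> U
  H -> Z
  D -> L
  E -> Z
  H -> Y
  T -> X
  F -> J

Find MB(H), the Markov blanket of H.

{D, E, J, K, N, S, U, V, Y, Z}

By definition, MB(H) is built from H's parents, H's children, and the co-parents of H.
Children of H: Y, Z.
H has parents K, N, V.
Parents of each child, excluding H:
  Y's other parents are D, U.
  parents(Z) \ {H} = {E, J, S}.
Taking the union gives {D, E, J, K, N, S, U, V, Y, Z}.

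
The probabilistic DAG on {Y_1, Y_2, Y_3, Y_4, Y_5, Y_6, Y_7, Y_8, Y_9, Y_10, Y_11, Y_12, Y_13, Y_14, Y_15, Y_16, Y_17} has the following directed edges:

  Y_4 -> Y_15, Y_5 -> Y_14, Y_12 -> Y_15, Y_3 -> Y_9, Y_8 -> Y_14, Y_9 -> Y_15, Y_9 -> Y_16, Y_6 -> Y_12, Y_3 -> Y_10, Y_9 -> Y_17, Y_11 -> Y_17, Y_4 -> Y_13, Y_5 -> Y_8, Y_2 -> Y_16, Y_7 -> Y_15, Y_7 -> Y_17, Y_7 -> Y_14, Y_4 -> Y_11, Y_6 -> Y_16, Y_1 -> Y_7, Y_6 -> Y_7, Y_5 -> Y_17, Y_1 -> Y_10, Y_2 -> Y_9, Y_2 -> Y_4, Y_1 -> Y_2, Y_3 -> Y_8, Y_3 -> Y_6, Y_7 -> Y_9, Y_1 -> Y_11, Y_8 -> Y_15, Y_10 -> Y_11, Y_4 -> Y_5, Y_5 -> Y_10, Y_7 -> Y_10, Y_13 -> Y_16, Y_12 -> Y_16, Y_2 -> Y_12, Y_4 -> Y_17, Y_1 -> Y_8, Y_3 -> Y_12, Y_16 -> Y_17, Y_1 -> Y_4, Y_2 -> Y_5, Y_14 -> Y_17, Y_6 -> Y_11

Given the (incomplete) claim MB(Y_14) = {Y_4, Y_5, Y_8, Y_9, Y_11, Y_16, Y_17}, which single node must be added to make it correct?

A node's Markov blanket = Pa ∪ Ch ∪ (parents of Ch other than the node itself).
Y_14 has parents Y_5, Y_7, Y_8.
Y_14 has child Y_17.
Other parents of Y_14's children:
  Y_17's other parents are Y_4, Y_5, Y_7, Y_9, Y_11, Y_16.
MB(Y_14) = {Y_4, Y_5, Y_7, Y_8, Y_9, Y_11, Y_16, Y_17}.
Comparing with the claimed set, Y_7 is missing.

Y_7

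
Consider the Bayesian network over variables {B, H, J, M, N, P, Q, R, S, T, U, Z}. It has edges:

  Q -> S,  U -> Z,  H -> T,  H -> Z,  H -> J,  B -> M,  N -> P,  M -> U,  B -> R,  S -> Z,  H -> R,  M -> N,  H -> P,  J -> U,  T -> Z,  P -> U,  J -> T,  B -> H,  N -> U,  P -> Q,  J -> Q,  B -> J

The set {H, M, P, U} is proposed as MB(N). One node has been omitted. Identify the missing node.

A node's Markov blanket = Pa ∪ Ch ∪ (parents of Ch other than the node itself).
N has parent M.
N's children: P, U.
Other parents of N's children:
  P: H
  U: J, M, P
MB(N) = {H, J, M, P, U}.
Comparing with the claimed set, J is missing.

J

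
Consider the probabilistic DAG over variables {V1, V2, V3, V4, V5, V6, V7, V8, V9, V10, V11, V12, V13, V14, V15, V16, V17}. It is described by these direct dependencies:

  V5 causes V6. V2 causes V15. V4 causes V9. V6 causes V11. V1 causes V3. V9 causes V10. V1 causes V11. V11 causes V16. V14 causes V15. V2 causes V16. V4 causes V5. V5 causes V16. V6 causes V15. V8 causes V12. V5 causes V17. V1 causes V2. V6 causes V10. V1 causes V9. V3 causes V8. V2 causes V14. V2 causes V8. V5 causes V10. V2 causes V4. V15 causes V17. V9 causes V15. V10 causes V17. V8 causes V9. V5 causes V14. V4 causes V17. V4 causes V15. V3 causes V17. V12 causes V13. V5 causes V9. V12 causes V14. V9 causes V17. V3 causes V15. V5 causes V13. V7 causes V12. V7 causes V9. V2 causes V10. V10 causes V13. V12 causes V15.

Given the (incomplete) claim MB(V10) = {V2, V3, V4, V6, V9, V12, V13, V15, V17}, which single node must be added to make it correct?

V10's parents: V2, V5, V6, V9.
V10 has children V13, V17.
Co-parents of V10 (other parents of its children):
  V13's other parents are V5, V12.
  V17's other parents are V3, V4, V5, V9, V15.
MB(V10) = {V2, V3, V4, V5, V6, V9, V12, V13, V15, V17}.
Comparing with the claimed set, V5 is missing.

V5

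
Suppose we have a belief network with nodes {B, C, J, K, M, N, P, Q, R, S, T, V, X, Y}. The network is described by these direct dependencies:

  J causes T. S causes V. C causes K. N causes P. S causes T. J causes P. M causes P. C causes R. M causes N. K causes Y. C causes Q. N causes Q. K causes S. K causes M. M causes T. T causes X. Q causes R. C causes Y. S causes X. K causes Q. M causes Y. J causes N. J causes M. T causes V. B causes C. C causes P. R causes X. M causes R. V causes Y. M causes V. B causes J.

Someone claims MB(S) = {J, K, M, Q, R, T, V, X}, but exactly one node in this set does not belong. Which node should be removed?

Q

S has parent K.
S's children: T, V, X.
Other parents of S's children:
  T's other parents are J, M.
  parents(V) \ {S} = {M, T}.
  parents(X) \ {S} = {R, T}.
MB(S) = {J, K, M, R, T, V, X}.
Q is neither a parent, child, nor co-parent of S, so it does not belong.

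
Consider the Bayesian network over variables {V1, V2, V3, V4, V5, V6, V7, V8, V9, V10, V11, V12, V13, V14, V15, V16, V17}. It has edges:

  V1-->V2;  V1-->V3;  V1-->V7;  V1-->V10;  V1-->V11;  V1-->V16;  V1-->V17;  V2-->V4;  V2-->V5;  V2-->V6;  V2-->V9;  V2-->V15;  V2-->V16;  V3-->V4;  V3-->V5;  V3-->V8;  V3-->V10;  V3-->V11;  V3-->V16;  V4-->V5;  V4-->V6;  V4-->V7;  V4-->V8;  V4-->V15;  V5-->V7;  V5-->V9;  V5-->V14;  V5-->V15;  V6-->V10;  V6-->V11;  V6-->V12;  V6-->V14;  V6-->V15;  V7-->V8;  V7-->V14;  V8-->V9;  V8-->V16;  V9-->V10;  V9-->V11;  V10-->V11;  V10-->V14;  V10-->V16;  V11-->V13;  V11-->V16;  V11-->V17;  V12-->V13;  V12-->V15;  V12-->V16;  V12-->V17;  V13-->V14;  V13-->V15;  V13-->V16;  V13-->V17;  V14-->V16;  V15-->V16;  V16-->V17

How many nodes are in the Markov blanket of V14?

13

Pa(V14) = {V5, V6, V7, V10, V13}.
V14 has child V16.
For each child, the remaining parents (spouses of V14):
  parents(V16) \ {V14} = {V1, V2, V3, V8, V10, V11, V12, V13, V15}.
MB(V14) = {V1, V2, V3, V5, V6, V7, V8, V10, V11, V12, V13, V15, V16}, which has 13 nodes.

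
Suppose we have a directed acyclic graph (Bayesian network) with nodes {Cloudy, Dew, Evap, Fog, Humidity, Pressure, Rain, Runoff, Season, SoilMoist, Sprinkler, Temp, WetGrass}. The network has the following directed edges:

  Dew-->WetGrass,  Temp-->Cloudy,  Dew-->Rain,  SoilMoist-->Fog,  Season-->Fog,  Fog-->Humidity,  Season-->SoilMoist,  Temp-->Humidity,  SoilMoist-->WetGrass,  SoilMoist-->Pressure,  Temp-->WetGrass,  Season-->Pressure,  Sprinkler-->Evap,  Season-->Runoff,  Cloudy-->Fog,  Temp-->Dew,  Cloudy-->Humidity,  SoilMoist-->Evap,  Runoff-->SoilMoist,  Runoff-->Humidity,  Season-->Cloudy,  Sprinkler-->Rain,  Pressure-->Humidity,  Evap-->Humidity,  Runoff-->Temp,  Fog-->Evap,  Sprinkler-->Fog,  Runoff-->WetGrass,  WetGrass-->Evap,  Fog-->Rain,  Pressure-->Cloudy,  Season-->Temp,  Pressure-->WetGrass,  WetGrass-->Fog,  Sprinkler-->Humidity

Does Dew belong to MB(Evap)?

Evap has parents Fog, SoilMoist, Sprinkler, WetGrass.
Evap has child Humidity.
Co-parents of Evap (other parents of its children):
  parents(Humidity) \ {Evap} = {Cloudy, Fog, Pressure, Runoff, Sprinkler, Temp}.
MB(Evap) = {Cloudy, Fog, Humidity, Pressure, Runoff, SoilMoist, Sprinkler, Temp, WetGrass}; Dew is not in this set.

No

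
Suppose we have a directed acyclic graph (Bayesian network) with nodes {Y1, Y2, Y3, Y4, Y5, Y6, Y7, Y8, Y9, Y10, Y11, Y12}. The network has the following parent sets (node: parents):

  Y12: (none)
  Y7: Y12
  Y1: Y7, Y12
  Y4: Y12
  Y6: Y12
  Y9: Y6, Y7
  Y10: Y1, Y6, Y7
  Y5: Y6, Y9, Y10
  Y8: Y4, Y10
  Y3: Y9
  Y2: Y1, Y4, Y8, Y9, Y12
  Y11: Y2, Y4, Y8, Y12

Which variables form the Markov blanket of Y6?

{Y1, Y5, Y7, Y9, Y10, Y12}

A node's Markov blanket = Pa ∪ Ch ∪ (parents of Ch other than the node itself).
Y6 has parent Y12.
Ch(Y6) = {Y5, Y9, Y10}.
For each child, the remaining parents (spouses of Y6):
  Y9 also has parent Y7.
  Y10 also has parents Y1, Y7.
  Y5's other parents are Y9, Y10.
MB(Y6) = {Y1, Y5, Y7, Y9, Y10, Y12}.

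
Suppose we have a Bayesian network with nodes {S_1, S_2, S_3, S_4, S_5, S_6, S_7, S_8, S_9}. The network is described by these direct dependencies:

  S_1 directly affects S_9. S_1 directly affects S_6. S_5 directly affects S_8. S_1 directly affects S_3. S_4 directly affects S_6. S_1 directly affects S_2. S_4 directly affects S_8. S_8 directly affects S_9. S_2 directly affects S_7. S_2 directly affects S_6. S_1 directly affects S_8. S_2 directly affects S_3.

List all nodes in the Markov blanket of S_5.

Pa(S_5) = {}.
S_5 has child S_8.
Other parents of S_5's children:
  parents(S_8) \ {S_5} = {S_1, S_4}.
So the Markov blanket of S_5 is {S_1, S_4, S_8}.

{S_1, S_4, S_8}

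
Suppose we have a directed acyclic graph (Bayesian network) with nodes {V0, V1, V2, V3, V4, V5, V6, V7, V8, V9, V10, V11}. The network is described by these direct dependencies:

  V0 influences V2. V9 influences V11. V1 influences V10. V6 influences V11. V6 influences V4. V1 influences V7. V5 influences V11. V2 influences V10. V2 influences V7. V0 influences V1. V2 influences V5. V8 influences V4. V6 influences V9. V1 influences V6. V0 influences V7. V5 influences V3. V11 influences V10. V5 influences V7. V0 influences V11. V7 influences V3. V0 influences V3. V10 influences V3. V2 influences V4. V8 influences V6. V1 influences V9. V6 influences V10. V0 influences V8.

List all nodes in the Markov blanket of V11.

{V0, V1, V2, V5, V6, V9, V10}

By definition, MB(V11) is built from V11's parents, V11's children, and the co-parents of V11.
Parents of V11: V0, V5, V6, V9.
V11 has child V10.
Co-parents of V11 (other parents of its children):
  V10: V1, V2, V6
MB(V11) = {V0, V1, V2, V5, V6, V9, V10}.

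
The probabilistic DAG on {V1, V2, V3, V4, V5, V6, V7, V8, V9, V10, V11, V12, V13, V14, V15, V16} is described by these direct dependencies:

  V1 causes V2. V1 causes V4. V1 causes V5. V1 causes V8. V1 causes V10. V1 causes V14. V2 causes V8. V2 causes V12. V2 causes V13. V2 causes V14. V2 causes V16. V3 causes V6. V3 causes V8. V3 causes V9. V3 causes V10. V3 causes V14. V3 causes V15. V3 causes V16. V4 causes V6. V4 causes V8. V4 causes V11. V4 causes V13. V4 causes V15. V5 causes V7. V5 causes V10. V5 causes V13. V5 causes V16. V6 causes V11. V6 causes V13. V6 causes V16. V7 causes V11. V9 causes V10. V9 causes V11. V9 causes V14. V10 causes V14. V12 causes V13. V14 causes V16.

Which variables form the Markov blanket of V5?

{V1, V2, V3, V4, V6, V7, V9, V10, V12, V13, V14, V16}

A node's Markov blanket = Pa ∪ Ch ∪ (parents of Ch other than the node itself).
V5 has children V7, V10, V13, V16.
Parents of V5: V1.
Co-parents of V5 (other parents of its children):
  V7 has no other parent.
  V10 also has parents V1, V3, V9.
  parents(V13) \ {V5} = {V2, V4, V6, V12}.
  V16 also has parents V2, V3, V6, V14.
Union: {V1} ∪ {V7, V10, V13, V16} ∪ {V1, V2, V3, V4, V6, V9, V12, V14} = {V1, V2, V3, V4, V6, V7, V9, V10, V12, V13, V14, V16}.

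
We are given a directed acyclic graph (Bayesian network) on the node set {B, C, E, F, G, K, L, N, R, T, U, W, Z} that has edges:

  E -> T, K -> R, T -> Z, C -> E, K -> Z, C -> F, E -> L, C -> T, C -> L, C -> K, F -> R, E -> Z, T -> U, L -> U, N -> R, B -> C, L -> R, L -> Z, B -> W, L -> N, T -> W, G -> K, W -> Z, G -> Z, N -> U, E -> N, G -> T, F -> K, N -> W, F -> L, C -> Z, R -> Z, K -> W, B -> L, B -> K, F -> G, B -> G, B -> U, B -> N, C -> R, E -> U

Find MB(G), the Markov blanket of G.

The Markov blanket of a node is its parents, its children, and the other parents of its children.
G has children K, T, Z.
G has parents B, F.
Co-parents of G (other parents of its children):
  K: B, C, F
  T: C, E
  Z: C, E, K, L, R, T, W
So the Markov blanket of G is {B, C, E, F, K, L, R, T, W, Z}.

{B, C, E, F, K, L, R, T, W, Z}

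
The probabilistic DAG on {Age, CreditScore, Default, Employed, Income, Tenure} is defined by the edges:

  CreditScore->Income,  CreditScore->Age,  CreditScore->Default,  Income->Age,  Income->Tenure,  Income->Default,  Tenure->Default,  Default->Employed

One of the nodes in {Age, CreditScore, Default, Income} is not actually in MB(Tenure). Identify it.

Recall MB(v) = parents ∪ children ∪ spouses, where spouses are the other parents of v's children.
Pa(Tenure) = {Income}.
Ch(Tenure) = {Default}.
Other parents of Tenure's children:
  parents(Default) \ {Tenure} = {CreditScore, Income}.
MB(Tenure) = {CreditScore, Default, Income}.
Age is neither a parent, child, nor co-parent of Tenure, so it does not belong.

Age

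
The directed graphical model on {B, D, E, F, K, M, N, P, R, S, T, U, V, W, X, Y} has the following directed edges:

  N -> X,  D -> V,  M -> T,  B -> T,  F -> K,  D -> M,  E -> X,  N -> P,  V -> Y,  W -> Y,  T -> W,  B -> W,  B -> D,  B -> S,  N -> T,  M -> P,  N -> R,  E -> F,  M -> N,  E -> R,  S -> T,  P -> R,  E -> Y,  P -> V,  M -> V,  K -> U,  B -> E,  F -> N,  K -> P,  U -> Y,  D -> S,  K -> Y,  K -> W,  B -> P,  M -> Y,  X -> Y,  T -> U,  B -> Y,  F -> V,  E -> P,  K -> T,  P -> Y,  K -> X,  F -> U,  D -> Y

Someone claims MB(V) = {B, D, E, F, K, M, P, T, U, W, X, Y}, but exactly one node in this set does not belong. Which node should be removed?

By definition, MB(V) is built from V's parents, V's children, and the co-parents of V.
Parents of V: D, F, M, P.
Ch(V) = {Y}.
Co-parents of V (other parents of its children):
  Y: B, D, E, K, M, P, U, W, X
MB(V) = {B, D, E, F, K, M, P, U, W, X, Y}.
T is neither a parent, child, nor co-parent of V, so it does not belong.

T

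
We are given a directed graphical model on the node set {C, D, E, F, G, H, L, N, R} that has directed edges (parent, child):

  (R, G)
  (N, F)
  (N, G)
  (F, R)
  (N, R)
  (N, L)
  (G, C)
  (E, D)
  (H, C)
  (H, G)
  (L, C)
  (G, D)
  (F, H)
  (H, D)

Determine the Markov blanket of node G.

G's parents: H, N, R.
Ch(G) = {C, D}.
Co-parents of G (other parents of its children):
  C: H, L
  D: E, H
Union: {H, N, R} ∪ {C, D} ∪ {E, H, L} = {C, D, E, H, L, N, R}.

{C, D, E, H, L, N, R}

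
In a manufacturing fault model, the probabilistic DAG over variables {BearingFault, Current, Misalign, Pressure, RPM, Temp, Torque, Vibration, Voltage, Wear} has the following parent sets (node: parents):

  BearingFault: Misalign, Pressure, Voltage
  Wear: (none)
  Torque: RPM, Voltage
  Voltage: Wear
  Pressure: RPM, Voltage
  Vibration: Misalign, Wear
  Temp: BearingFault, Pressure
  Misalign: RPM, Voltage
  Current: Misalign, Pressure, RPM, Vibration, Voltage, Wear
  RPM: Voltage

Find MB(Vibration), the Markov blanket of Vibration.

Vibration has parents Misalign, Wear.
Ch(Vibration) = {Current}.
Other parents of Vibration's children:
  Current's other parents are Misalign, Pressure, RPM, Voltage, Wear.
Taking the union gives {Current, Misalign, Pressure, RPM, Voltage, Wear}.

{Current, Misalign, Pressure, RPM, Voltage, Wear}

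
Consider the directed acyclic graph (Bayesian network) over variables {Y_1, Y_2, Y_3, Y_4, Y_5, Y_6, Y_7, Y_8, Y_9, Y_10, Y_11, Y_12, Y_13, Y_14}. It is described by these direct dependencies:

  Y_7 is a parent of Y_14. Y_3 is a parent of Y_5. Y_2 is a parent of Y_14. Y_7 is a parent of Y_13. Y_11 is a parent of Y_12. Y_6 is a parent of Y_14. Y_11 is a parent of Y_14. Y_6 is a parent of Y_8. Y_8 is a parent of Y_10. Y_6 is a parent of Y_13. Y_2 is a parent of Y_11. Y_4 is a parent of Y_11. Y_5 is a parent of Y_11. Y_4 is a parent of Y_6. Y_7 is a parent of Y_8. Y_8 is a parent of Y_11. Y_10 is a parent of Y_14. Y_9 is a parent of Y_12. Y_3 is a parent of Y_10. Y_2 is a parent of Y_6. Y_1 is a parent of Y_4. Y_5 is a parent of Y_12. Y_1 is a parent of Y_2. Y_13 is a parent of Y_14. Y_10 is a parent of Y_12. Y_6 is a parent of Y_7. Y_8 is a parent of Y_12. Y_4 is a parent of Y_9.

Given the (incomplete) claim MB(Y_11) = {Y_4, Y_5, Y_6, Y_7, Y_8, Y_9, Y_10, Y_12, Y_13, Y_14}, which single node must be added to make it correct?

Y_2

Children of Y_11: Y_12, Y_14.
Y_11 has parents Y_2, Y_4, Y_5, Y_8.
Other parents of Y_11's children:
  Y_12's other parents are Y_5, Y_8, Y_9, Y_10.
  parents(Y_14) \ {Y_11} = {Y_2, Y_6, Y_7, Y_10, Y_13}.
MB(Y_11) = {Y_2, Y_4, Y_5, Y_6, Y_7, Y_8, Y_9, Y_10, Y_12, Y_13, Y_14}.
Comparing with the claimed set, Y_2 is missing.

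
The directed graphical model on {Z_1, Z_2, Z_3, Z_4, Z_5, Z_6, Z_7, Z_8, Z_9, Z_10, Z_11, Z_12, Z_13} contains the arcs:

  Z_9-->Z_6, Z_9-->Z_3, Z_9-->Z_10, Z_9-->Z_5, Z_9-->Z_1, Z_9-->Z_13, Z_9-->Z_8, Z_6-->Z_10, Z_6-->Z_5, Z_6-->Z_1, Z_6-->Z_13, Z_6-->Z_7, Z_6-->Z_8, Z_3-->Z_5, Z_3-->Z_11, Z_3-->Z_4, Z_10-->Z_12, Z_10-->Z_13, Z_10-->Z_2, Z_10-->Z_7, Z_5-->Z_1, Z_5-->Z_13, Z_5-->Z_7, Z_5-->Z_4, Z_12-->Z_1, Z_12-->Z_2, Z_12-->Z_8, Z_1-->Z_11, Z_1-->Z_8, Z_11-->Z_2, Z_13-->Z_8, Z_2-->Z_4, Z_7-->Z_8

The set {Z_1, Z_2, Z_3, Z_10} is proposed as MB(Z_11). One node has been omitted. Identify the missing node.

Recall MB(v) = parents ∪ children ∪ spouses, where spouses are the other parents of v's children.
Ch(Z_11) = {Z_2}.
Parents of Z_11: Z_1, Z_3.
Parents of each child, excluding Z_11:
  Z_2: Z_10, Z_12
MB(Z_11) = {Z_1, Z_2, Z_3, Z_10, Z_12}.
Comparing with the claimed set, Z_12 is missing.

Z_12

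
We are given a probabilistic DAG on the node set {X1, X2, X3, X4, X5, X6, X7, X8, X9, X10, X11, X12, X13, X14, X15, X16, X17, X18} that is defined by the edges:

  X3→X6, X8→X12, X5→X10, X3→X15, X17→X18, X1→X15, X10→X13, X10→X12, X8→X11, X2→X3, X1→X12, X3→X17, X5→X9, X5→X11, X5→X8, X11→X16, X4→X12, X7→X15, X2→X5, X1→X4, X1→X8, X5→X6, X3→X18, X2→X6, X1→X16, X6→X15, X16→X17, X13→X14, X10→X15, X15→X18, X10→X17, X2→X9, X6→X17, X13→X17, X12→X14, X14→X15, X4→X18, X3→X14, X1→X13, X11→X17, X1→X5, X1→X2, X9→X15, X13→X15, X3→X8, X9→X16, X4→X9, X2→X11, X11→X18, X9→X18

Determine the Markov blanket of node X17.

By definition, MB(X17) is built from X17's parents, X17's children, and the co-parents of X17.
Parents of X17: X3, X6, X10, X11, X13, X16.
X17's children: X18.
Other parents of X17's children:
  parents(X18) \ {X17} = {X3, X4, X9, X11, X15}.
MB(X17) = {X3, X4, X6, X9, X10, X11, X13, X15, X16, X18}.

{X3, X4, X6, X9, X10, X11, X13, X15, X16, X18}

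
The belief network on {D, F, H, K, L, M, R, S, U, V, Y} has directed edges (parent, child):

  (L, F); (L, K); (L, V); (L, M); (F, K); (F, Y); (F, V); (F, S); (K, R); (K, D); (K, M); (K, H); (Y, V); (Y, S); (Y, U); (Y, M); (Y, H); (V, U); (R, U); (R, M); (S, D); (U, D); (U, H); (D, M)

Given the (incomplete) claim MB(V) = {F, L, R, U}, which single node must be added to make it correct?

Y

Recall MB(v) = parents ∪ children ∪ spouses, where spouses are the other parents of v's children.
V's parents: F, L, Y.
V has child U.
Other parents of V's children:
  parents(U) \ {V} = {R, Y}.
MB(V) = {F, L, R, U, Y}.
Comparing with the claimed set, Y is missing.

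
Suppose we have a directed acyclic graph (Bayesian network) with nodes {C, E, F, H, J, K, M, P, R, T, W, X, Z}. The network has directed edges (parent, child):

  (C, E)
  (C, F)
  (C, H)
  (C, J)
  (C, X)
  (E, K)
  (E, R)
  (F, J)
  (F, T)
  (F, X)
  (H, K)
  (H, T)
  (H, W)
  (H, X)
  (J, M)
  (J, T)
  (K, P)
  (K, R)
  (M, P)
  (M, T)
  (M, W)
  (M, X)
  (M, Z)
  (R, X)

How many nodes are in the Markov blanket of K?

K's parents: E, H.
Ch(K) = {P, R}.
Parents of each child, excluding K:
  P: M
  R: E
MB(K) = {E, H, M, P, R}, which has 5 nodes.

5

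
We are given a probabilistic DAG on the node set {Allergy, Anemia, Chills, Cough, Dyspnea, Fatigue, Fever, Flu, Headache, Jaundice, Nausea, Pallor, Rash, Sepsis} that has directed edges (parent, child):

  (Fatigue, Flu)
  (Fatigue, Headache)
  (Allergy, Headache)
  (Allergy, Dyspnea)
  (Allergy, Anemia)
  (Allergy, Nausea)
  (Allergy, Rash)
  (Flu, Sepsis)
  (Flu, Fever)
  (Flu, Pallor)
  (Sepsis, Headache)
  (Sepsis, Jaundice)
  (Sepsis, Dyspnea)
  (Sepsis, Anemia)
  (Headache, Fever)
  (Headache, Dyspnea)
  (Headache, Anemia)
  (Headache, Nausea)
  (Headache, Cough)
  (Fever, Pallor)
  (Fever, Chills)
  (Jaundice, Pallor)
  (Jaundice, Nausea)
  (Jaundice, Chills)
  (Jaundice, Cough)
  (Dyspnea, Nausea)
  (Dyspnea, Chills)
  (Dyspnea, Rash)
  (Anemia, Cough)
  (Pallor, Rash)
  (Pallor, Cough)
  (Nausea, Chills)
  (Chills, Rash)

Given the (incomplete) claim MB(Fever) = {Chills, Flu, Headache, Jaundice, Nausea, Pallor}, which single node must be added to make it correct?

The Markov blanket of a node is its parents, its children, and the other parents of its children.
Parents of Fever: Flu, Headache.
Fever's children: Chills, Pallor.
For each child, the remaining parents (spouses of Fever):
  Pallor also has parents Flu, Jaundice.
  Chills also has parents Dyspnea, Jaundice, Nausea.
MB(Fever) = {Chills, Dyspnea, Flu, Headache, Jaundice, Nausea, Pallor}.
Comparing with the claimed set, Dyspnea is missing.

Dyspnea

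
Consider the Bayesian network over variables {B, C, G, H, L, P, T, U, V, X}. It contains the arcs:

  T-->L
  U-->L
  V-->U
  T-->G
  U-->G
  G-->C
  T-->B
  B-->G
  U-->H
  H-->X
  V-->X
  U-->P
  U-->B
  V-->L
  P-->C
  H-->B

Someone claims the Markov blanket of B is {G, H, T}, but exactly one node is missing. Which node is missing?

By definition, MB(B) is built from B's parents, B's children, and the co-parents of B.
Pa(B) = {H, T, U}.
Ch(B) = {G}.
For each child, the remaining parents (spouses of B):
  G's other parents are T, U.
MB(B) = {G, H, T, U}.
Comparing with the claimed set, U is missing.

U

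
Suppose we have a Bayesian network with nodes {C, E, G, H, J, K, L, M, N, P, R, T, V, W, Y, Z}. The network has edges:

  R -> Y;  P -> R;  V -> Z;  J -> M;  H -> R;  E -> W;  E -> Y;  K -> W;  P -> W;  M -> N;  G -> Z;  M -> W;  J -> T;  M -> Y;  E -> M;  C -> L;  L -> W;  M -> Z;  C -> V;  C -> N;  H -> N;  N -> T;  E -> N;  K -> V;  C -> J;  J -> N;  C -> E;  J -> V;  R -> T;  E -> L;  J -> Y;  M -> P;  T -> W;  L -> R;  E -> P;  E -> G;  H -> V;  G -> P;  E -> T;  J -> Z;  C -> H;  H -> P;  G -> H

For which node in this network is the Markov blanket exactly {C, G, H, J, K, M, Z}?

V

The target node must have every member of {C, G, H, J, K, M, Z} as a parent, child, or co-parent, and no others.
Parents of V: C, H, J, K; children: Z; co-parents: G, J, M.
These exactly cover the given set, so the node is V.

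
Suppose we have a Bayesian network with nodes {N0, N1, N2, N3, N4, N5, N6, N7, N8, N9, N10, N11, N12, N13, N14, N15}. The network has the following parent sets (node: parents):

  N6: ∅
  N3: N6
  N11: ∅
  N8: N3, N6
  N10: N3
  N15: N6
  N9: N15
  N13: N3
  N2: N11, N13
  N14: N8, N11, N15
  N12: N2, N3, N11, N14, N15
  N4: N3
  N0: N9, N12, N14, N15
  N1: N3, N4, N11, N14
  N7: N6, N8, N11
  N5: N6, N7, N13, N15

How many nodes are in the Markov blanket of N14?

Parents of N14: N8, N11, N15.
N14 has children N0, N1, N12.
Co-parents of N14 (other parents of its children):
  N12: N2, N3, N11, N15
  N0: N9, N12, N15
  N1: N3, N4, N11
MB(N14) = {N0, N1, N2, N3, N4, N8, N9, N11, N12, N15}, which has 10 nodes.

10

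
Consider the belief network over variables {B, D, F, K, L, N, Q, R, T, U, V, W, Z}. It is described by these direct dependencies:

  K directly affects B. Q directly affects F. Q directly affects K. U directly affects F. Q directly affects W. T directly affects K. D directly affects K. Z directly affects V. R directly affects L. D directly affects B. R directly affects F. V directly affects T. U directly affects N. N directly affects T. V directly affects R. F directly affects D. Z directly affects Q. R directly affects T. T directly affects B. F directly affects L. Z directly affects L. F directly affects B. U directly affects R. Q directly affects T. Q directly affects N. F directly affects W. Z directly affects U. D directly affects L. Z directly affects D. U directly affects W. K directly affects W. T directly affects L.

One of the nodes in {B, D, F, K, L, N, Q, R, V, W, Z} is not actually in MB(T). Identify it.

W

Recall MB(v) = parents ∪ children ∪ spouses, where spouses are the other parents of v's children.
Pa(T) = {N, Q, R, V}.
T has children B, K, L.
Parents of each child, excluding T:
  parents(K) \ {T} = {D, Q}.
  B also has parents D, F, K.
  parents(L) \ {T} = {D, F, R, Z}.
MB(T) = {B, D, F, K, L, N, Q, R, V, Z}.
W is neither a parent, child, nor co-parent of T, so it does not belong.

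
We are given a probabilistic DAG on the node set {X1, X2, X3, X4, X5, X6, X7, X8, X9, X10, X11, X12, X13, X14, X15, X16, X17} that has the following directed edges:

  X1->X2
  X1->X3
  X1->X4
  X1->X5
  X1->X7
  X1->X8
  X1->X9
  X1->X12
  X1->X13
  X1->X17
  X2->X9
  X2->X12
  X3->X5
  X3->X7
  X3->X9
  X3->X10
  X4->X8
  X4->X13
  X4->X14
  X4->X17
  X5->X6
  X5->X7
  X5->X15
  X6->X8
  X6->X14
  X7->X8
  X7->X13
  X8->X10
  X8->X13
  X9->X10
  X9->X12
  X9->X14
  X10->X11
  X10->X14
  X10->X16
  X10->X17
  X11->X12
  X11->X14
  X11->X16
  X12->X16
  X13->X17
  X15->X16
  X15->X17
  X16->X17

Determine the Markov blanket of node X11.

{X1, X2, X4, X6, X9, X10, X12, X14, X15, X16}

The Markov blanket of a node is its parents, its children, and the other parents of its children.
Pa(X11) = {X10}.
Ch(X11) = {X12, X14, X16}.
For each child, the remaining parents (spouses of X11):
  X12's other parents are X1, X2, X9.
  X14 also has parents X4, X6, X9, X10.
  X16's other parents are X10, X12, X15.
Union: {X10} ∪ {X12, X14, X16} ∪ {X1, X2, X4, X6, X9, X10, X12, X15} = {X1, X2, X4, X6, X9, X10, X12, X14, X15, X16}.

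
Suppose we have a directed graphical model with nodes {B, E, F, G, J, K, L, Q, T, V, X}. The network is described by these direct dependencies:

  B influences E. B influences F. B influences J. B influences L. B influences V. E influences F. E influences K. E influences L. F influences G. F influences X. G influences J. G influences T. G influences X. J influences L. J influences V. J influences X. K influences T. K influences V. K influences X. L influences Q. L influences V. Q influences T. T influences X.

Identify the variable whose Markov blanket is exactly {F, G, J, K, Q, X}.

T

The target node must have every member of {F, G, J, K, Q, X} as a parent, child, or co-parent, and no others.
Parents of T: G, K, Q; children: X; co-parents: F, G, J, K.
These exactly cover the given set, so the node is T.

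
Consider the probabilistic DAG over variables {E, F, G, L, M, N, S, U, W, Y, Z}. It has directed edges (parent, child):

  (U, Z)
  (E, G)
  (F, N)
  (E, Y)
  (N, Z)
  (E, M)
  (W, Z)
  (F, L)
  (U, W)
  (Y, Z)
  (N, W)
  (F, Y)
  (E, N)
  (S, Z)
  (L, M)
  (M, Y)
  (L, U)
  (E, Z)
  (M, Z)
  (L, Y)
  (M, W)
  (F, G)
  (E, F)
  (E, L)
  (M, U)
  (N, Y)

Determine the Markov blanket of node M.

A node's Markov blanket = Pa ∪ Ch ∪ (parents of Ch other than the node itself).
Children of M: U, W, Y, Z.
Pa(M) = {E, L}.
For each child, the remaining parents (spouses of M):
  U: L
  W: N, U
  Y: E, F, L, N
  Z: E, N, S, U, W, Y
Taking the union gives {E, F, L, N, S, U, W, Y, Z}.

{E, F, L, N, S, U, W, Y, Z}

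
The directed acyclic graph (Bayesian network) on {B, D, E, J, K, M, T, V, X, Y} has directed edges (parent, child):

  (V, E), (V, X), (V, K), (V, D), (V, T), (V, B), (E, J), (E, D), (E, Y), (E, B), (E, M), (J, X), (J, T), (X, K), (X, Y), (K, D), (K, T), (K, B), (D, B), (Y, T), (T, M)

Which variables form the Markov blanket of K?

{B, D, E, J, T, V, X, Y}

K's parents: V, X.
K has children B, D, T.
For each child, the remaining parents (spouses of K):
  parents(D) \ {K} = {E, V}.
  T also has parents J, V, Y.
  B also has parents D, E, V.
So the Markov blanket of K is {B, D, E, J, T, V, X, Y}.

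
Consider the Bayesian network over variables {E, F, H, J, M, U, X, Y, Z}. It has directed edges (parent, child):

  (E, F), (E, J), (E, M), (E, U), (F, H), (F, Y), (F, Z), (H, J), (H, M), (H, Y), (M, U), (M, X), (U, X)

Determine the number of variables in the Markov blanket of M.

A node's Markov blanket = Pa ∪ Ch ∪ (parents of Ch other than the node itself).
Parents of M: E, H.
M has children U, X.
Co-parents of M (other parents of its children):
  U: E
  X: U
MB(M) = {E, H, U, X}, which has 4 nodes.

4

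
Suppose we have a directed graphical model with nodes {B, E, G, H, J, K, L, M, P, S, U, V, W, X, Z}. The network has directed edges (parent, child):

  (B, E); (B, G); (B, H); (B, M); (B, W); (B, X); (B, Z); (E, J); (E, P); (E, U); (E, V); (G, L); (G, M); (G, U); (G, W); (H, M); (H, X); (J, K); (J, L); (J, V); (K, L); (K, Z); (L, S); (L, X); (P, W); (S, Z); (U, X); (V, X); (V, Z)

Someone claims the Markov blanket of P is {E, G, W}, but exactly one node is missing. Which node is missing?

Pa(P) = {E}.
P's children: W.
For each child, the remaining parents (spouses of P):
  W: B, G
MB(P) = {B, E, G, W}.
Comparing with the claimed set, B is missing.

B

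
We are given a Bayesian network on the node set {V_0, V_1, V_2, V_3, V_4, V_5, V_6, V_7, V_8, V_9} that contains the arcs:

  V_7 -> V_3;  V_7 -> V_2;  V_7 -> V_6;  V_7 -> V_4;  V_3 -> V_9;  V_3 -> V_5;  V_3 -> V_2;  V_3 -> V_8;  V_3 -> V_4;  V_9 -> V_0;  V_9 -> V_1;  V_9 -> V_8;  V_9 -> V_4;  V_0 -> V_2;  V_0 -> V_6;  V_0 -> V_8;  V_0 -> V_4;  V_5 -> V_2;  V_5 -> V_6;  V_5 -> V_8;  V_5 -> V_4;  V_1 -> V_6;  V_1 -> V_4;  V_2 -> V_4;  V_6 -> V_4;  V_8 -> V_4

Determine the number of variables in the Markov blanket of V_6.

The Markov blanket of a node is its parents, its children, and the other parents of its children.
Pa(V_6) = {V_0, V_1, V_5, V_7}.
V_6 has child V_4.
For each child, the remaining parents (spouses of V_6):
  V_4: V_0, V_1, V_2, V_3, V_5, V_7, V_8, V_9
MB(V_6) = {V_0, V_1, V_2, V_3, V_4, V_5, V_7, V_8, V_9}, which has 9 nodes.

9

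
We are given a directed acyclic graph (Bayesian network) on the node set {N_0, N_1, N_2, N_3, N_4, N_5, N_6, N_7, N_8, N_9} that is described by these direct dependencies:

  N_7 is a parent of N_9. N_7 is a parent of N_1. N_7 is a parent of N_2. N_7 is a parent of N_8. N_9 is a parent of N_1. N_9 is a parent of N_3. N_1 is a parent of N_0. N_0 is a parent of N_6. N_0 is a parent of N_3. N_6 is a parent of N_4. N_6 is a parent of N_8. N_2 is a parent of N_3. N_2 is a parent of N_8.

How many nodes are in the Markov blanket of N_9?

5

N_9 has children N_1, N_3.
Parents of N_9: N_7.
Other parents of N_9's children:
  N_1's other parent is N_7.
  N_3's other parents are N_0, N_2.
MB(N_9) = {N_0, N_1, N_2, N_3, N_7}, which has 5 nodes.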